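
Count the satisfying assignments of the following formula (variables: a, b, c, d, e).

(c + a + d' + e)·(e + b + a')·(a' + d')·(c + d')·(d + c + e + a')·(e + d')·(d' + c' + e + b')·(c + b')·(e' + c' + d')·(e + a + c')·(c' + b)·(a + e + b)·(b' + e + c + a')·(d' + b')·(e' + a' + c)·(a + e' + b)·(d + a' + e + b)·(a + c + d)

There are 2^5 = 32 truth assignments over (a, b, c, d, e).
Split on d. With d = 1, the clauses containing d are satisfied and d' drops from the rest; 0 of the 2^4 = 16 assignments to the other variables satisfy what remains.
With d = 0, by the same count on the reduced clause set, 3 assignments work.
Total: 0 + 3 = 3.

3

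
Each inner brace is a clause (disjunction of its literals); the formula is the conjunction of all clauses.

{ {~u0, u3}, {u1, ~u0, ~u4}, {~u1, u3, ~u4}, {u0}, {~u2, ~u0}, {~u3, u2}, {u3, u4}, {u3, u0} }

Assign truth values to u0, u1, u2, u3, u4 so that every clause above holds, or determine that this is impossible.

UNSATISFIABLE

Unit clause (u0) forces u0 = 1.
Unit clause (u3) forces u3 = 1.
Unit clause (~u2) forces u2 = 0.
That conflicts with the unit clause (u2).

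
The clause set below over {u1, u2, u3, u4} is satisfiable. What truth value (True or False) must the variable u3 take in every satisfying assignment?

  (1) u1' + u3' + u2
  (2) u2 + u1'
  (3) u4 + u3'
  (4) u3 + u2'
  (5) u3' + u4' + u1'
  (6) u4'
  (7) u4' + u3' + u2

Suppose u3 = 1.
(u4) alone gives u4 = 1.
Now (u4') is unsatisfied and unit — conflict.
So every satisfying assignment has u3 = False.

False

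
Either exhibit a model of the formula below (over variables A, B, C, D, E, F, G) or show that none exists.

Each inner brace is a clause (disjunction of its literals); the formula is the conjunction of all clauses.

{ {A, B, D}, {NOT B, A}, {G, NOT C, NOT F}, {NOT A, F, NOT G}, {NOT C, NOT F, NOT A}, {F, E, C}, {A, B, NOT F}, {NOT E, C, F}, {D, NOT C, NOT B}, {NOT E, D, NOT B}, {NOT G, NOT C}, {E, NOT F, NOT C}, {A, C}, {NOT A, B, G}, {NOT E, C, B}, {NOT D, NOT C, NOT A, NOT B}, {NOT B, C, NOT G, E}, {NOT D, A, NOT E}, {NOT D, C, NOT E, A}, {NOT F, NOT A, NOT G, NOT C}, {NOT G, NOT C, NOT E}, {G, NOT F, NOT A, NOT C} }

Suppose B = true.
Unit clause (A) forces A = true.
Suppose F = true.
Unit clause (NOT C) forces C = false.
Suppose E = true.
Unit clause (D) forces D = true.
Every clause is now satisfied; G is unconstrained.

A=true; B=true; C=false; D=true; E=true; F=true; G=false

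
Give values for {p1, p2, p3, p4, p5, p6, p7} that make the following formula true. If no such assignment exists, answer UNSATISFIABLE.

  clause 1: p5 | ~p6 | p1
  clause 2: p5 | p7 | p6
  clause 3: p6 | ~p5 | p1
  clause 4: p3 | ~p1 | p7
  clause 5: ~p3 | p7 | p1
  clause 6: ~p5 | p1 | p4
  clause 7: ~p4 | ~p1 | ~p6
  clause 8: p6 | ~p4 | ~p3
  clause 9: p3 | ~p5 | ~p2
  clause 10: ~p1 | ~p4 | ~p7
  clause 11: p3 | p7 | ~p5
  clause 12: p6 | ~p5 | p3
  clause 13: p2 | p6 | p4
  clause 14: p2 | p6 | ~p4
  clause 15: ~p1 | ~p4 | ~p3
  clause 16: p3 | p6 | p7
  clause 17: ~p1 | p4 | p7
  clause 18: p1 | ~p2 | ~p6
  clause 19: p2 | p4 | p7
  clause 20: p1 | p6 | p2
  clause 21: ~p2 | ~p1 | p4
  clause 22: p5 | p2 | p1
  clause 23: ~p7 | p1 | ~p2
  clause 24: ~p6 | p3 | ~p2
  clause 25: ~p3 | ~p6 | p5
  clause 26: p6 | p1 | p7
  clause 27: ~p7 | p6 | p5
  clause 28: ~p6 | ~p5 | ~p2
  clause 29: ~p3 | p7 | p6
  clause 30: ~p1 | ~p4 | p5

Branch on p5: set p5 = 1.
Branch on p6: set p6 = 1.
(~p2) alone gives p2 = 0.
Branch on p1: set p1 = 1.
(~p4) alone gives p4 = 0.
(p7) alone gives p7 = 1.
All clauses hold; p3 can take either value.

p1: 1; p2: 0; p3: 1; p4: 0; p5: 1; p6: 1; p7: 1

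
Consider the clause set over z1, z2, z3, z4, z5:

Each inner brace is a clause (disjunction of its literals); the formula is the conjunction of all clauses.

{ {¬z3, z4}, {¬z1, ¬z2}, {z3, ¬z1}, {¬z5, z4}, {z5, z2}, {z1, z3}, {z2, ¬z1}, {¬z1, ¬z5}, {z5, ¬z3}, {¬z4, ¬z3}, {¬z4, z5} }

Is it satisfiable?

Try z3 = False.
(¬z1) alone gives z1 = False.
That conflicts with the unit clause (z1).
So z3 must be the other value — set z3 = True.
(z4) alone gives z4 = True.
That conflicts with the unit clause (¬z4).
Either choice for z3 ends in contradiction.
No assignment satisfies every clause.

No, unsatisfiable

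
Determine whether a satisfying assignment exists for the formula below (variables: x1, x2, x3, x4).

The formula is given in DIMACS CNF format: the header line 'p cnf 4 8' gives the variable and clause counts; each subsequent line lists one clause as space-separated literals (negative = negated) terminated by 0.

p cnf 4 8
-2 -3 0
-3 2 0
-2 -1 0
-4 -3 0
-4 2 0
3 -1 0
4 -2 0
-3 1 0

Branch on x2: set x2 = True.
(¬x3) alone gives x3 = False.
(¬x1) alone gives x1 = False.
(x4) alone gives x4 = True.
Every clause now holds.
A satisfying assignment: x1: False; x2: True; x3: False; x4: True.

Yes, satisfiable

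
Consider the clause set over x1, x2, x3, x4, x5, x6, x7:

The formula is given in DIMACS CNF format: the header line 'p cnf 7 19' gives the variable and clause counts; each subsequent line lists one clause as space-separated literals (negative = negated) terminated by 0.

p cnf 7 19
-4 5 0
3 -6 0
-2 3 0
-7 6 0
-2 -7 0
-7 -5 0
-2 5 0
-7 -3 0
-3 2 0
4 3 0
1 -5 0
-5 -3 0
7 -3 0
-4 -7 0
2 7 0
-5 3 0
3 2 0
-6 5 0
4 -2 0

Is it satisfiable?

Unsatisfiable

Try x4 = False.
Unit clause (x3) forces x3 = True.
Unit clause (¬x7) forces x7 = False.
That conflicts with the unit clause (x7).
Backtrack on x4: now try x4 = True.
Unit clause (x5) forces x5 = True.
Unit clause (¬x7) forces x7 = False.
Unit clause (x1) forces x1 = True.
Unit clause (¬x3) forces x3 = False.
That conflicts with the unit clause (x3).
Neither x4 = True nor x4 = False works.
No assignment satisfies every clause.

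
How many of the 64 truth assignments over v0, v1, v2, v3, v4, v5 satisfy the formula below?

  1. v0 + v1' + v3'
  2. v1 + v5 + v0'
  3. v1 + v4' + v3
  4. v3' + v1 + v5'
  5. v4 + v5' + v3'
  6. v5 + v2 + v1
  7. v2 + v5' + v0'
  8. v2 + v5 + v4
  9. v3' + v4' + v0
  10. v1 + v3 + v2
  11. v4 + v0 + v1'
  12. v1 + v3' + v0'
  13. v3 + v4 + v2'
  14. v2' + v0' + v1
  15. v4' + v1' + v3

There are 2^6 = 64 truth assignments over (v0, v1, v2, v3, v4, v5).
Split on v3. With v3 = 1, the clauses containing v3 are satisfied and v3' drops from the rest; 5 of the 2^5 = 32 assignments to the other variables satisfy what remains.
With v3 = 0, by the same count on the reduced clause set, 0 assignments work.
(One model: v0=F, v1=F, v2=T, v3=T, v4=F, v5=F.)
Total: 5 + 0 = 5.

5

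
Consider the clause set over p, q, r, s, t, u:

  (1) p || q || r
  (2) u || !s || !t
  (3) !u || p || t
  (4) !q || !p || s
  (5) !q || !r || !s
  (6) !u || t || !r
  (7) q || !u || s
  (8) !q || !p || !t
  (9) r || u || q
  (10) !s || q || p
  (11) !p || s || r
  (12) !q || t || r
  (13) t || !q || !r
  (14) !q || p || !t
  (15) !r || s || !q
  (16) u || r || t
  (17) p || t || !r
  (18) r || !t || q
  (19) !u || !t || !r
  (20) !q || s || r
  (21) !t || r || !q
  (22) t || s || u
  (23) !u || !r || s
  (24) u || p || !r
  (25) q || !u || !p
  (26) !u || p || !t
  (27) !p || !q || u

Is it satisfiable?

Try p = true.
Try q = false.
From the singleton clause (!u), u = false.
From the singleton clause (r), r = true.
Try s = true.
From the singleton clause (!t), t = false.
This assignment satisfies each clause.
A satisfying assignment: p ↦ true; q ↦ false; r ↦ true; s ↦ true; t ↦ false; u ↦ false.

Satisfiable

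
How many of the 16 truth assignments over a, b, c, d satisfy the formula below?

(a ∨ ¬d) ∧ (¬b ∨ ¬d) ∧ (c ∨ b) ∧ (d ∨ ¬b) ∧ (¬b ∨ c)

3

There are 2^4 = 16 truth assignments over (a, b, c, d).
Check each against the 5 clauses (columns in the order a, b, c, d):
  F F F F  ✗ fails (c ∨ b)
  F F F T  ✗ fails (a ∨ ¬d)
  F F T F  ✓ satisfies all
  F F T T  ✗ fails (a ∨ ¬d)
  F T F F  ✗ fails (d ∨ ¬b)
  F T F T  ✗ fails (a ∨ ¬d)
  F T T F  ✗ fails (d ∨ ¬b)
  F T T T  ✗ fails (a ∨ ¬d)
  T F F F  ✗ fails (c ∨ b)
  T F F T  ✗ fails (c ∨ b)
  T F T F  ✓ satisfies all
  T F T T  ✓ satisfies all
  T T F F  ✗ fails (d ∨ ¬b)
  T T F T  ✗ fails (¬b ∨ ¬d)
  T T T F  ✗ fails (d ∨ ¬b)
  T T T T  ✗ fails (¬b ∨ ¬d)
3 of the 16 rows are models.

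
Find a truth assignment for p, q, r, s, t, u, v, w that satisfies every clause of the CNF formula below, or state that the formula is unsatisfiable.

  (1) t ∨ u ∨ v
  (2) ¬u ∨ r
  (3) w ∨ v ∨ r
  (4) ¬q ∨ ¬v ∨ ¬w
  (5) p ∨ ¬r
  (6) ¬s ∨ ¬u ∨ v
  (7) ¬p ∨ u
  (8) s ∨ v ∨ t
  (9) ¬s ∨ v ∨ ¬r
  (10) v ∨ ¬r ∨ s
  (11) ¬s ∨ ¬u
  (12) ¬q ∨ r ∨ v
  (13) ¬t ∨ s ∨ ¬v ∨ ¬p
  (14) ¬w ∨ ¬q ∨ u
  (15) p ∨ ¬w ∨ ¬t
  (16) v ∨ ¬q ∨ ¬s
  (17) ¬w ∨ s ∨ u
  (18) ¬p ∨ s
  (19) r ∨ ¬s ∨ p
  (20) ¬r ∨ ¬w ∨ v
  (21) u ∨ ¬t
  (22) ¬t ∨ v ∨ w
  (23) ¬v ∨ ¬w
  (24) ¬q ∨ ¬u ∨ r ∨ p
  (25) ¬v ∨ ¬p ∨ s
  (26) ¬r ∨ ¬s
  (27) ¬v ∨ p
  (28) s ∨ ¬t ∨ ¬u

UNSATISFIABLE

Case u = False:
The clause (¬p) is unit, so p = False.
The clause (¬r) is unit, so r = False.
The clause (¬s) is unit, so s = False.
The clause (¬w) is unit, so w = False.
The clause (v) is unit, so v = True.
But (¬v) is also a unit clause — contradiction.
Undo u and try u = True.
The clause (r) is unit, so r = True.
The clause (p) is unit, so p = True.
The clause (¬s) is unit, so s = False.
But (s) is also a unit clause — contradiction.
Both values of u lead to a conflict.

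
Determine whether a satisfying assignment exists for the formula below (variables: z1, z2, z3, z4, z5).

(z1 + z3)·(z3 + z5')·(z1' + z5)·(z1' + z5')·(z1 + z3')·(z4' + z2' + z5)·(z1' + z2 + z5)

Branch on z1: set z1 = 1.
The clause (z5) is unit, so z5 = 1.
That conflicts with the unit clause (z5').
Undo z1 and try z1 = 0.
The clause (z3) is unit, so z3 = 1.
That conflicts with the unit clause (z3').
Neither z1 = 1 nor z1 = 0 works.
No assignment satisfies every clause.

No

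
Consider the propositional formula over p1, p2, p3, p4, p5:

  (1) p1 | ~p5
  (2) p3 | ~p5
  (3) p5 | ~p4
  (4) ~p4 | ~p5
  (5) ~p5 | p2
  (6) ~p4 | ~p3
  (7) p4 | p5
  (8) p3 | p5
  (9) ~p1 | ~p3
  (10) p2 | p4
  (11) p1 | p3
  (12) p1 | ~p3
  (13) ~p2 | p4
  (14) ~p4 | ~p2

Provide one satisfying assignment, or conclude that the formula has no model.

UNSATISFIABLE

Try p1 = 1.
(~p3) alone gives p3 = 0.
(~p5) alone gives p5 = 0.
But (p5) is also a unit clause — contradiction.
That branch fails; take p1 = 0 instead.
(~p5) alone gives p5 = 0.
(~p4) alone gives p4 = 0.
But (p4) is also a unit clause — contradiction.
Both values of p1 lead to a conflict.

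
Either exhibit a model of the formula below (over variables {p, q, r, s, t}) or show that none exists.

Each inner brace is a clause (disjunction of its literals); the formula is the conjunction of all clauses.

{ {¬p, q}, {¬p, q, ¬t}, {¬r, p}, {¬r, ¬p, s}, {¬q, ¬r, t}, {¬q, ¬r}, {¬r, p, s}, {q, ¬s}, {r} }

The clause (r) is unit, so r = True.
The clause (p) is unit, so p = True.
The clause (q) is unit, so q = True.
Now (¬q) is unsatisfied and unit — conflict.

UNSATISFIABLE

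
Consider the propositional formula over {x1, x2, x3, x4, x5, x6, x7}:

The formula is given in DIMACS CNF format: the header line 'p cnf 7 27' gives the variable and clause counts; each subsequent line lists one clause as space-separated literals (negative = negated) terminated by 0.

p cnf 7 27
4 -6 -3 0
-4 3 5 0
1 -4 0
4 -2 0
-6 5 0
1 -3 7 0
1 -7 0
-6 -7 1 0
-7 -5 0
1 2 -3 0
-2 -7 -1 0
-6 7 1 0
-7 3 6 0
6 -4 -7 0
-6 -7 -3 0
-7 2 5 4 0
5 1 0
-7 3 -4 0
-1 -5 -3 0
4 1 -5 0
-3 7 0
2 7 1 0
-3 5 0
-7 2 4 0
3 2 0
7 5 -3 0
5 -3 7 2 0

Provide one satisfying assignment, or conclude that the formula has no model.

Branch on x1: set x1 = True.
Branch on x4: set x4 = True.
Branch on x3: set x3 = False.
The clause (x5) is unit, so x5 = True.
The clause (¬x7) is unit, so x7 = False.
The clause (x2) is unit, so x2 = True.
Every clause is now satisfied; x6 is unconstrained.

x1 ↦ True, x2 ↦ True, x3 ↦ False, x4 ↦ True, x5 ↦ True, x6 ↦ False, x7 ↦ False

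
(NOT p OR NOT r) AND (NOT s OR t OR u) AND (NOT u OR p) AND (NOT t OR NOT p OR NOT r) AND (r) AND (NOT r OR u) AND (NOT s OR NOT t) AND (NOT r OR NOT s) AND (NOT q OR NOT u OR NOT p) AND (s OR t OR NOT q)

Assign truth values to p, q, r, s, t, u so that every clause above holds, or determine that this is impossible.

Unit clause (r) forces r = true.
Unit clause (NOT p) forces p = false.
Unit clause (NOT u) forces u = false.
That conflicts with the unit clause (u).

UNSATISFIABLE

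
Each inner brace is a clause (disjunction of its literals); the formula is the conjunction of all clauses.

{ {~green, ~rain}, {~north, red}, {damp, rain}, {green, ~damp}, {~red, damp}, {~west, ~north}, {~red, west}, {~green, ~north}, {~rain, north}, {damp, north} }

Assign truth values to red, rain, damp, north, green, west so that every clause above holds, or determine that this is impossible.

Suppose green = 1.
Unit clause (~rain) forces rain = 0.
Unit clause (damp) forces damp = 1.
Unit clause (~north) forces north = 0.
Suppose red = 1.
Unit clause (west) forces west = 1.
All clauses are satisfied.

red: 1; rain: 0; damp: 1; north: 0; green: 1; west: 1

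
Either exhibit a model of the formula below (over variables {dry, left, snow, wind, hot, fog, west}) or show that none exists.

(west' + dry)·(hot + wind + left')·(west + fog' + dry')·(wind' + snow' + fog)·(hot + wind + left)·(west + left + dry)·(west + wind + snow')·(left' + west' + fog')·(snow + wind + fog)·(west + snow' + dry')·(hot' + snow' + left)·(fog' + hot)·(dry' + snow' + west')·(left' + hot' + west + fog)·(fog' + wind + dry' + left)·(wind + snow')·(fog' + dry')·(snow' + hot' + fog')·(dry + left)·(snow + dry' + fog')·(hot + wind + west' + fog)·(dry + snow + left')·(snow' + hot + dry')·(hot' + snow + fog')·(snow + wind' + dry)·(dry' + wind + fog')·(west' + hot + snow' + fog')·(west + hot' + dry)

dry ↦ 1,  left ↦ 0,  snow ↦ 0,  wind ↦ 1,  hot ↦ 0,  fog ↦ 0,  west ↦ 0

Case west = 0:
Case fog = 0:
Case wind = 1:
The clause (snow') is unit, so snow = 0.
The clause (dry) is unit, so dry = 1.
Case left = 0:
All clauses hold; hot can take either value.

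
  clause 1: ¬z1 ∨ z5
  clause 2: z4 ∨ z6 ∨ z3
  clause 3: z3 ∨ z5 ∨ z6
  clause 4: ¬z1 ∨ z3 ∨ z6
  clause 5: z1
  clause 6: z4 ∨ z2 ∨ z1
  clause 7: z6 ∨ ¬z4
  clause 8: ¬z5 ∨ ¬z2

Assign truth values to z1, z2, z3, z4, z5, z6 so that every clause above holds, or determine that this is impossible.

z1: True, z2: False, z3: False, z4: True, z5: True, z6: True

The clause (z1) is unit, so z1 = True.
The clause (z5) is unit, so z5 = True.
The clause (¬z2) is unit, so z2 = False.
Case z3 = False:
The clause (z6) is unit, so z6 = True.
No clause remains; z4 is free.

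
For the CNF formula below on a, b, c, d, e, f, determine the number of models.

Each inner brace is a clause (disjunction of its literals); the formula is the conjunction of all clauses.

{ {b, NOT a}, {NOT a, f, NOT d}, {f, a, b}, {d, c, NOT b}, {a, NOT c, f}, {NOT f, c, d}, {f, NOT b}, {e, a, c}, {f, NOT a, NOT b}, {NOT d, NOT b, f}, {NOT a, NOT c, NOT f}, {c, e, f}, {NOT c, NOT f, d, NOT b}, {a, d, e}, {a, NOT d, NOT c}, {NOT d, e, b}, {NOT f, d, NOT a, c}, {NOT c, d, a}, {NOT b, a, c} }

There are 2^6 = 64 truth assignments over (a, b, c, d, e, f).
Split on d. With d = true, the clauses containing d are satisfied and NOT d drops from the rest; 3 of the 2^5 = 32 assignments to the other variables satisfy what remains.
With d = false, by the same count on the reduced clause set, 0 assignments work.
(One model: a=F, b=F, c=F, d=T, e=T, f=T.)
Total: 3 + 0 = 3.

3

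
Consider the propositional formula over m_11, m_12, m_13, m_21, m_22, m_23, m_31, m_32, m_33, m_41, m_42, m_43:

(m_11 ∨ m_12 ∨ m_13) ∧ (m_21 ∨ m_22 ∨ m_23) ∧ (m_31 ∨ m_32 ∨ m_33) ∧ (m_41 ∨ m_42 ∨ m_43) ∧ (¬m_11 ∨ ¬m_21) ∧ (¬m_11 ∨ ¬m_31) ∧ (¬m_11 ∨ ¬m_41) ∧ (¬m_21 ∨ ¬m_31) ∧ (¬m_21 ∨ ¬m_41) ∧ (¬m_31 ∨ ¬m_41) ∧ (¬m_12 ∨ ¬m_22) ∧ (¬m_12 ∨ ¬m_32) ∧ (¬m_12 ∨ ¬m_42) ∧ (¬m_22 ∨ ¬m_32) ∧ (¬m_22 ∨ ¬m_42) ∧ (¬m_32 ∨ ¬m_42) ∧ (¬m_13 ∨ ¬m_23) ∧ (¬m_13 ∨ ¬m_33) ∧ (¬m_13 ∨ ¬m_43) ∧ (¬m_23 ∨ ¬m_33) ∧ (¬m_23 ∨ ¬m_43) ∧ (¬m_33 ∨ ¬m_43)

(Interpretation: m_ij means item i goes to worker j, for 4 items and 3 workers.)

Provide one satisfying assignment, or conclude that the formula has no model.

Try m_11 = False.
Try m_12 = True.
Unit clause (¬m_22) forces m_22 = False.
Unit clause (¬m_32) forces m_32 = False.
Unit clause (¬m_42) forces m_42 = False.
Try m_21 = True.
Unit clause (¬m_31) forces m_31 = False.
Unit clause (m_33) forces m_33 = True.
Unit clause (¬m_41) forces m_41 = False.
Unit clause (m_43) forces m_43 = True.
Now (¬m_43) is unsatisfied and unit — conflict.
So m_21 must be the other value — set m_21 = False.
Unit clause (m_23) forces m_23 = True.
Unit clause (¬m_13) forces m_13 = False.
Unit clause (¬m_33) forces m_33 = False.
Unit clause (m_31) forces m_31 = True.
Unit clause (¬m_41) forces m_41 = False.
Unit clause (m_43) forces m_43 = True.
Now (¬m_43) is unsatisfied and unit — conflict.
Either choice for m_21 ends in contradiction.
So m_12 must be the other value — set m_12 = False.
Unit clause (m_13) forces m_13 = True.
Unit clause (¬m_23) forces m_23 = False.
Unit clause (¬m_33) forces m_33 = False.
Unit clause (¬m_43) forces m_43 = False.
Try m_21 = True.
Unit clause (¬m_31) forces m_31 = False.
Unit clause (m_32) forces m_32 = True.
Unit clause (¬m_41) forces m_41 = False.
Unit clause (m_42) forces m_42 = True.
Now (¬m_42) is unsatisfied and unit — conflict.
So m_21 must be the other value — set m_21 = False.
Unit clause (m_22) forces m_22 = True.
Unit clause (¬m_32) forces m_32 = False.
Unit clause (m_31) forces m_31 = True.
Unit clause (¬m_41) forces m_41 = False.
Unit clause (m_42) forces m_42 = True.
Now (¬m_42) is unsatisfied and unit — conflict.
Either choice for m_21 ends in contradiction.
Either choice for m_12 ends in contradiction.
So m_11 must be the other value — set m_11 = True.
Unit clause (¬m_21) forces m_21 = False.
Unit clause (¬m_31) forces m_31 = False.
Unit clause (¬m_41) forces m_41 = False.
Try m_22 = True.
Unit clause (¬m_12) forces m_12 = False.
Unit clause (¬m_32) forces m_32 = False.
Unit clause (m_33) forces m_33 = True.
Unit clause (¬m_42) forces m_42 = False.
Unit clause (m_43) forces m_43 = True.
Now (¬m_43) is unsatisfied and unit — conflict.
So m_22 must be the other value — set m_22 = False.
Unit clause (m_23) forces m_23 = True.
Unit clause (¬m_13) forces m_13 = False.
Unit clause (¬m_33) forces m_33 = False.
Unit clause (m_32) forces m_32 = True.
Unit clause (¬m_12) forces m_12 = False.
Unit clause (¬m_42) forces m_42 = False.
Unit clause (m_43) forces m_43 = True.
Now (¬m_43) is unsatisfied and unit — conflict.
Either choice for m_22 ends in contradiction.
Either choice for m_11 ends in contradiction.

UNSATISFIABLE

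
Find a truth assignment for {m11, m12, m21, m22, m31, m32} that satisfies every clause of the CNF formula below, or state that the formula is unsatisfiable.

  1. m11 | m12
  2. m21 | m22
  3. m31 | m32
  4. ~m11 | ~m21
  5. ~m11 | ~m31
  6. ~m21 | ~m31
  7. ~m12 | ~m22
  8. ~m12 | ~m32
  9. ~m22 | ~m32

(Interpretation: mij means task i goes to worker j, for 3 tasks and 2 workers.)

UNSATISFIABLE

Branch on m11: set m11 = 1.
From the singleton clause (~m21), m21 = 0.
From the singleton clause (m22), m22 = 1.
From the singleton clause (~m31), m31 = 0.
From the singleton clause (m32), m32 = 1.
Now (~m32) is unsatisfied and unit — conflict.
Backtrack on m11: now try m11 = 0.
From the singleton clause (m12), m12 = 1.
From the singleton clause (~m22), m22 = 0.
From the singleton clause (m21), m21 = 1.
From the singleton clause (~m31), m31 = 0.
From the singleton clause (m32), m32 = 1.
Now (~m32) is unsatisfied and unit — conflict.
Either choice for m11 ends in contradiction.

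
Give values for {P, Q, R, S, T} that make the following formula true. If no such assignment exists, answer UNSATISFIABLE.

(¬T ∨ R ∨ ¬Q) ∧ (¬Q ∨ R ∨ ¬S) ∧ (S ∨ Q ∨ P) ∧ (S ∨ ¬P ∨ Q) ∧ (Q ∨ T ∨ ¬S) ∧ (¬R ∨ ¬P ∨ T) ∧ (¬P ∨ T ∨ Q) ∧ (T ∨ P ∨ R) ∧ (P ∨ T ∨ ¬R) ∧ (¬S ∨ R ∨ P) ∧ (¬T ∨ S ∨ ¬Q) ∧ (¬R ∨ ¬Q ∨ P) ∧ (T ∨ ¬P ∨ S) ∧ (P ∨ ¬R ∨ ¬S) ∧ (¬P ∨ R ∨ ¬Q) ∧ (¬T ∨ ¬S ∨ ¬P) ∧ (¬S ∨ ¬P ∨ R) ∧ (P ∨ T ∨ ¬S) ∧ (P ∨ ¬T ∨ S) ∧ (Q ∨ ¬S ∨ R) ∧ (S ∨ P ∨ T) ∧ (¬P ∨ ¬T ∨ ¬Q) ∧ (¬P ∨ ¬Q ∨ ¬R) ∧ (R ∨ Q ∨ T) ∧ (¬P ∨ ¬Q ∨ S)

Suppose T = False.
Suppose Q = True.
Suppose R = True.
(¬P) alone gives P = False.
But (P) is also a unit clause — contradiction.
Undo R and try R = False.
(¬S) alone gives S = False.
(P) alone gives P = True.
But (¬P) is also a unit clause — contradiction.
Neither R = True nor R = False works.
Undo Q and try Q = False.
(¬S) alone gives S = False.
(P) alone gives P = True.
But (¬P) is also a unit clause — contradiction.
Neither Q = True nor Q = False works.
Undo T and try T = True.
Suppose R = True.
Suppose S = True.
(P) alone gives P = True.
But (¬P) is also a unit clause — contradiction.
Undo S and try S = False.
(¬Q) alone gives Q = False.
(P) alone gives P = True.
But (¬P) is also a unit clause — contradiction.
Neither S = True nor S = False works.
Undo R and try R = False.
(¬Q) alone gives Q = False.
(¬S) alone gives S = False.
(P) alone gives P = True.
But (¬P) is also a unit clause — contradiction.
Neither R = True nor R = False works.
Neither T = True nor T = False works.

UNSATISFIABLE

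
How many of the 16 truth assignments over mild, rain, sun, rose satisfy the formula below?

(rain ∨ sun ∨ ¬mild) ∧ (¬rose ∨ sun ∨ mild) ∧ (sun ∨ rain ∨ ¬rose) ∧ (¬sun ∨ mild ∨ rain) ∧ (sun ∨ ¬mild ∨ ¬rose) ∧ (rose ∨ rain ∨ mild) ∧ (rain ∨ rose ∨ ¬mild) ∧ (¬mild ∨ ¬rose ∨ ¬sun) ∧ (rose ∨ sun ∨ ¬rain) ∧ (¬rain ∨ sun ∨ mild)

There are 2^4 = 16 truth assignments over (mild, rain, sun, rose).
Check each against the 10 clauses (columns in the order mild, rain, sun, rose):
  F F F F  ✗ fails (rose ∨ rain ∨ mild)
  F F F T  ✗ fails (¬rose ∨ sun ∨ mild)
  F F T F  ✗ fails (¬sun ∨ mild ∨ rain)
  F F T T  ✗ fails (¬sun ∨ mild ∨ rain)
  F T F F  ✗ fails (rose ∨ sun ∨ ¬rain)
  F T F T  ✗ fails (¬rose ∨ sun ∨ mild)
  F T T F  ✓ satisfies all
  F T T T  ✓ satisfies all
  T F F F  ✗ fails (rain ∨ sun ∨ ¬mild)
  T F F T  ✗ fails (rain ∨ sun ∨ ¬mild)
  T F T F  ✗ fails (rain ∨ rose ∨ ¬mild)
  T F T T  ✗ fails (¬mild ∨ ¬rose ∨ ¬sun)
  T T F F  ✗ fails (rose ∨ sun ∨ ¬rain)
  T T F T  ✗ fails (sun ∨ ¬mild ∨ ¬rose)
  T T T F  ✓ satisfies all
  T T T T  ✗ fails (¬mild ∨ ¬rose ∨ ¬sun)
3 of the 16 rows are models.

3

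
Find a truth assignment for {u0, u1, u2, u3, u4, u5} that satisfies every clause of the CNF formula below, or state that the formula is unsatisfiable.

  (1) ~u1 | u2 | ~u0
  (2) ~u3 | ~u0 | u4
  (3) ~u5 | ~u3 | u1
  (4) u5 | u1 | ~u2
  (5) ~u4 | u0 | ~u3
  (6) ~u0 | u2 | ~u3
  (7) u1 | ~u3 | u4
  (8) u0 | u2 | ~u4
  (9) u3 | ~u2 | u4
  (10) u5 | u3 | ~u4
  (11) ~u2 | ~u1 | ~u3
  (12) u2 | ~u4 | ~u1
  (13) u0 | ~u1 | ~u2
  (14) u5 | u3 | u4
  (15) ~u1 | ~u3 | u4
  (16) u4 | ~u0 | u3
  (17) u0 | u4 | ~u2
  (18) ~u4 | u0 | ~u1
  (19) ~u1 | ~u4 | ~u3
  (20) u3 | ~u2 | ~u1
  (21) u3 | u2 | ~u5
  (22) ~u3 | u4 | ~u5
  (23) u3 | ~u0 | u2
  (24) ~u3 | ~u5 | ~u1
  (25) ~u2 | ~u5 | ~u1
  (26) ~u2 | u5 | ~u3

Branch on u1: set u1 = 0.
Branch on u5: set u5 = 1.
Unit clause (~u3) forces u3 = 0.
Unit clause (u2) forces u2 = 1.
Unit clause (u4) forces u4 = 1.
Every clause is now satisfied; u0 is unconstrained.

u0 ↦ 0; u1 ↦ 0; u2 ↦ 1; u3 ↦ 0; u4 ↦ 1; u5 ↦ 1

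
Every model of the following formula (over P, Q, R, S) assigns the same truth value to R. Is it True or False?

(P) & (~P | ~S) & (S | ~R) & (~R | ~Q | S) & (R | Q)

Suppose R = 1.
Unit clause (P) forces P = 1.
Unit clause (~S) forces S = 0.
Now (S) is unsatisfied and unit — conflict.
So every satisfying assignment has R = False.

False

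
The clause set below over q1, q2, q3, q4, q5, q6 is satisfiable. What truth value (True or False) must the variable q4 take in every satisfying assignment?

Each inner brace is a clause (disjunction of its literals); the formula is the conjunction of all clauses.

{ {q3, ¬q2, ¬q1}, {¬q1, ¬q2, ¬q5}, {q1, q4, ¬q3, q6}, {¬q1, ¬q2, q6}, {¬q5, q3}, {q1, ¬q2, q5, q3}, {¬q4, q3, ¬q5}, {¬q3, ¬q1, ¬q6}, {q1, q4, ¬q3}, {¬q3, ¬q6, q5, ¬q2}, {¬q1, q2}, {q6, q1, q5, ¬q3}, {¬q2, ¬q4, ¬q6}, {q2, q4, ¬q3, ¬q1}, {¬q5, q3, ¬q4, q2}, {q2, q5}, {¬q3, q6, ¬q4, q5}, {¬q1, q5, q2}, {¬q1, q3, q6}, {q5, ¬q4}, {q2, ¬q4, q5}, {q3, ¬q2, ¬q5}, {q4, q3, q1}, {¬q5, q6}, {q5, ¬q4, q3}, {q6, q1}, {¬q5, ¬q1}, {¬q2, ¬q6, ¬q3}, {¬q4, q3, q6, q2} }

True

Suppose q4 = False.
Suppose q5 = False.
Unit clause (q2) forces q2 = True.
Suppose q3 = True.
Unit clause (q1) forces q1 = True.
Unit clause (q6) forces q6 = True.
But (¬q6) is also a unit clause — contradiction.
Backtrack on q3: now try q3 = False.
Unit clause (¬q1) forces q1 = False.
But (q1) is also a unit clause — contradiction.
Both values of q3 lead to a conflict.
Backtrack on q5: now try q5 = True.
Unit clause (q3) forces q3 = True.
Unit clause (q1) forces q1 = True.
But (¬q1) is also a unit clause — contradiction.
Both values of q5 lead to a conflict.
So every satisfying assignment has q4 = True.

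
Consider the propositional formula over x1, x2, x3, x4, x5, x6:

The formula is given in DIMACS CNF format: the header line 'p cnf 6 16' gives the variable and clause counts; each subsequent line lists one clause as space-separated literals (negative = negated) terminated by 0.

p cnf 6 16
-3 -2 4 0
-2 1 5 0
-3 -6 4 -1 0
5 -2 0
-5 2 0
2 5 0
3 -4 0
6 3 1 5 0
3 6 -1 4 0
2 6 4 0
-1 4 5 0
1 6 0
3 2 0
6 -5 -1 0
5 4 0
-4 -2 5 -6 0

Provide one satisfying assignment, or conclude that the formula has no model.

x1 ↦ True,  x2 ↦ True,  x3 ↦ True,  x4 ↦ True,  x5 ↦ True,  x6 ↦ True

Suppose x5 = True.
(x2) alone gives x2 = True.
Suppose x3 = True.
(x4) alone gives x4 = True.
Suppose x1 = True.
(x6) alone gives x6 = True.
This assignment satisfies each clause.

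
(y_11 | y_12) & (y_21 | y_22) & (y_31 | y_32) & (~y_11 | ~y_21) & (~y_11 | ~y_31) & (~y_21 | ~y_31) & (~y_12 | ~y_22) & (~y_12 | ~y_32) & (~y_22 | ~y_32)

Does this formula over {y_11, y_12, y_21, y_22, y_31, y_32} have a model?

No

Case y_11 = 1:
From the singleton clause (~y_21), y_21 = 0.
From the singleton clause (y_22), y_22 = 1.
From the singleton clause (~y_31), y_31 = 0.
From the singleton clause (y_32), y_32 = 1.
But (~y_32) is also a unit clause — contradiction.
So y_11 must be the other value — set y_11 = 0.
From the singleton clause (y_12), y_12 = 1.
From the singleton clause (~y_22), y_22 = 0.
From the singleton clause (y_21), y_21 = 1.
From the singleton clause (~y_31), y_31 = 0.
From the singleton clause (y_32), y_32 = 1.
But (~y_32) is also a unit clause — contradiction.
Both values of y_11 lead to a conflict.
No assignment satisfies every clause.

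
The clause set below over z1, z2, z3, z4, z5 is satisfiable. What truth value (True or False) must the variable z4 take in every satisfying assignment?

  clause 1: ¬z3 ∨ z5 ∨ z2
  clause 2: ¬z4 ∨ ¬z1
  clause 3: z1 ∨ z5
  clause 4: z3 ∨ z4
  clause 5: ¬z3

Suppose z4 = False.
Unit clause (z3) forces z3 = True.
But (¬z3) is also a unit clause — contradiction.
So every satisfying assignment has z4 = True.

True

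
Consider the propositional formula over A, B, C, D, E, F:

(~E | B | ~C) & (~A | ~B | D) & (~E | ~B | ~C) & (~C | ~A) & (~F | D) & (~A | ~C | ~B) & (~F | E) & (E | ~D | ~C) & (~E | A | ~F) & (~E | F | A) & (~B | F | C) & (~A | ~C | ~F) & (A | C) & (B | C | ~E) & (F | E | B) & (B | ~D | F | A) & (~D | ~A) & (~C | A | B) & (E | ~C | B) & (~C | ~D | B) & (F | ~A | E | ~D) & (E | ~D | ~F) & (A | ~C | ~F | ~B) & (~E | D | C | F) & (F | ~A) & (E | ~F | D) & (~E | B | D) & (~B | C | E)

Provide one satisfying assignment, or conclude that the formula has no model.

Try C = 1.
Unit clause (~A) forces A = 0.
Unit clause (B) forces B = 1.
Unit clause (~E) forces E = 0.
Unit clause (~F) forces F = 0.
Unit clause (~D) forces D = 0.
Every clause now holds.

A ↦ 0; B ↦ 1; C ↦ 1; D ↦ 0; E ↦ 0; F ↦ 0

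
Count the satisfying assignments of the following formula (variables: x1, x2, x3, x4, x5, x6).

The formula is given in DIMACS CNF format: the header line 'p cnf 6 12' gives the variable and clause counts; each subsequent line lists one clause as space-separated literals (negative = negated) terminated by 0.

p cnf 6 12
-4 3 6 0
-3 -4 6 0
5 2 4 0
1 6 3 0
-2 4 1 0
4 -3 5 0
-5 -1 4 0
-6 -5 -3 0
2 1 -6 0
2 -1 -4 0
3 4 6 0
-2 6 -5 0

There are 2^6 = 64 truth assignments over (x1, x2, x3, x4, x5, x6).
Split on x2. With x2 = True, the clauses containing x2 are satisfied and ¬x2 drops from the rest; 7 of the 2^5 = 32 assignments to the other variables satisfy what remains.
With x2 = False, by the same count on the reduced clause set, 1 assignment works.
(One model: x1=F, x2=F, x3=T, x4=F, x5=T, x6=F.)
Total: 7 + 1 = 8.

8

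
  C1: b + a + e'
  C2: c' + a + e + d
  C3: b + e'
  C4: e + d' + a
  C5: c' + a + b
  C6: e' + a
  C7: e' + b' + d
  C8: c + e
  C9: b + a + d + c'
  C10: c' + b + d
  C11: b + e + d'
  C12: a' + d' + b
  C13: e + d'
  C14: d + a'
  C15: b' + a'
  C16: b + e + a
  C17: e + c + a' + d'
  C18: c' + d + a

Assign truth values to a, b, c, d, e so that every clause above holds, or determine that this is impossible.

Branch on b: set b = 1.
Unit clause (a') forces a = 0.
Unit clause (e') forces e = 0.
Unit clause (d') forces d = 0.
Unit clause (c') forces c = 0.
Now (c) is unsatisfied and unit — conflict.
Undo b and try b = 0.
Unit clause (e') forces e = 0.
Unit clause (c) forces c = 1.
Unit clause (a) forces a = 1.
Unit clause (d) forces d = 1.
Now (d') is unsatisfied and unit — conflict.
Either choice for b ends in contradiction.

UNSATISFIABLE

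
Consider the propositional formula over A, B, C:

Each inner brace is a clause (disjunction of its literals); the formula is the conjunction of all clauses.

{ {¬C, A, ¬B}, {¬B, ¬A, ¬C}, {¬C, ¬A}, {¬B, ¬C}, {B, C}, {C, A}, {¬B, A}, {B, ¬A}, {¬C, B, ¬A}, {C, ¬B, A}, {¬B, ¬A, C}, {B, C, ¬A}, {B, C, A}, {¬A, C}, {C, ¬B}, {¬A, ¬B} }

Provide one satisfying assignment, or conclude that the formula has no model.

A: False; B: False; C: True

Branch on C: set C = True.
Unit clause (¬A) forces A = False.
Unit clause (¬B) forces B = False.
All clauses are satisfied.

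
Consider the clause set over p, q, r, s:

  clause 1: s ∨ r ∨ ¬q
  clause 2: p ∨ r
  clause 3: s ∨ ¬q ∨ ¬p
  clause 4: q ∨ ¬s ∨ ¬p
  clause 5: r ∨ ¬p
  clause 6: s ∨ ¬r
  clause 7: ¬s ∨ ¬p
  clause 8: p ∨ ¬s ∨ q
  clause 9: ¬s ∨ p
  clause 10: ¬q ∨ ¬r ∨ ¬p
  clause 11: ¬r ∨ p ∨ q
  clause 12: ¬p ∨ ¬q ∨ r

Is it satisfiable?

Case p = True:
The clause (r) is unit, so r = True.
The clause (s) is unit, so s = True.
But (¬s) is also a unit clause — contradiction.
That branch fails; take p = False instead.
The clause (r) is unit, so r = True.
The clause (s) is unit, so s = True.
But (¬s) is also a unit clause — contradiction.
Either choice for p ends in contradiction.
No assignment satisfies every clause.

No, unsatisfiable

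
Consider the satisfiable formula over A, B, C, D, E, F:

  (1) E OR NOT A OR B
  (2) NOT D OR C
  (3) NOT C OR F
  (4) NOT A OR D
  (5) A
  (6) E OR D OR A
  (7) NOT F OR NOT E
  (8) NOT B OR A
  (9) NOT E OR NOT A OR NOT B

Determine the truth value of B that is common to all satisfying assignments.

True

Suppose B = false.
Unit clause (A) forces A = true.
Unit clause (E) forces E = true.
Unit clause (D) forces D = true.
Unit clause (C) forces C = true.
Unit clause (F) forces F = true.
Now (NOT F) is unsatisfied and unit — conflict.
So every satisfying assignment has B = True.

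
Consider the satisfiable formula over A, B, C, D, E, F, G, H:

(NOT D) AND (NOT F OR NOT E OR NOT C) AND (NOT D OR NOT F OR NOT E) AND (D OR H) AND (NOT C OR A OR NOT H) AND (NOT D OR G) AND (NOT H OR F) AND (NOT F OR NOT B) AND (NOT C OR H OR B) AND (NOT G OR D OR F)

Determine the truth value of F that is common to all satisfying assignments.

True

Suppose F = false.
From the singleton clause (NOT D), D = false.
From the singleton clause (H), H = true.
Now (NOT H) is unsatisfied and unit — conflict.
So every satisfying assignment has F = True.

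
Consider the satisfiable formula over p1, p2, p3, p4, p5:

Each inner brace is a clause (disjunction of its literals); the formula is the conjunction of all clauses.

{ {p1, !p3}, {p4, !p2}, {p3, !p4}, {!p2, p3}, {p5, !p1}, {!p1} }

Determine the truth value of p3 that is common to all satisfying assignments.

False

Suppose p3 = true.
(p1) alone gives p1 = true.
Now (!p1) is unsatisfied and unit — conflict.
So every satisfying assignment has p3 = False.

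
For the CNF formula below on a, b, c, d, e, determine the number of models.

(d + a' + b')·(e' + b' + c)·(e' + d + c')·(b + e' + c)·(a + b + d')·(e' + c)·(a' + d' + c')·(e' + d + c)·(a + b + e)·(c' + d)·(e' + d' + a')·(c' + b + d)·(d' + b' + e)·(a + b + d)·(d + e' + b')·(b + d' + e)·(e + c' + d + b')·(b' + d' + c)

3

There are 2^5 = 32 truth assignments over (a, b, c, d, e).
Split on d. With d = 1, the clauses containing d are satisfied and d' drops from the rest; 1 of the 2^4 = 16 assignments to the other variables satisfy what remains.
With d = 0, by the same count on the reduced clause set, 2 assignments work.
(One model: a=F, b=T, c=F, d=F, e=F.)
Total: 1 + 2 = 3.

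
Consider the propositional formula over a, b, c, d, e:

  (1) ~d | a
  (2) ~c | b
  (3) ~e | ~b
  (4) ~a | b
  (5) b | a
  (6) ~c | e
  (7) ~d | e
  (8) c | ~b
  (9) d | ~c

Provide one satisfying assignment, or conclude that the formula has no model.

Suppose d = 0.
Unit clause (~c) forces c = 0.
Unit clause (~b) forces b = 0.
Unit clause (~a) forces a = 0.
Now (a) is unsatisfied and unit — conflict.
Undo d and try d = 1.
Unit clause (a) forces a = 1.
Unit clause (b) forces b = 1.
Unit clause (~e) forces e = 0.
Now (e) is unsatisfied and unit — conflict.
Both values of d lead to a conflict.

UNSATISFIABLE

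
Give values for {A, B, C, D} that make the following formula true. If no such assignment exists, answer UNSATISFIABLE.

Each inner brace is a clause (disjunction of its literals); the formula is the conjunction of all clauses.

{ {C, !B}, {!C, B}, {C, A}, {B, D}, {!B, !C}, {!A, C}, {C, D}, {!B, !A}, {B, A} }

UNSATISFIABLE

Try C = true.
Unit clause (B) forces B = true.
Now (!B) is unsatisfied and unit — conflict.
Undo C and try C = false.
Unit clause (!B) forces B = false.
Unit clause (A) forces A = true.
Now (!A) is unsatisfied and unit — conflict.
Neither C = true nor C = false works.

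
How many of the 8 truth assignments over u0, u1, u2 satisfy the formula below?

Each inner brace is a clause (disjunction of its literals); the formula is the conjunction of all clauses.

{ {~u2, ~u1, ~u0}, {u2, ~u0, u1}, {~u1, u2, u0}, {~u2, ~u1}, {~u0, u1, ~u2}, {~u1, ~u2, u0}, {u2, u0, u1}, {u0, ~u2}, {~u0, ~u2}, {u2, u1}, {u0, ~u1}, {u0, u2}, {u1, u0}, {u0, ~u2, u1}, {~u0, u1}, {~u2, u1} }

There are 2^3 = 8 truth assignments over (u0, u1, u2).
Check each against the 16 clauses (columns in the order u0, u1, u2):
  F F F  ✗ fails (u2 | u0 | u1)
  F F T  ✗ fails (u0 | ~u2)
  F T F  ✗ fails (~u1 | u2 | u0)
  F T T  ✗ fails (~u2 | ~u1)
  T F F  ✗ fails (u2 | ~u0 | u1)
  T F T  ✗ fails (~u0 | u1 | ~u2)
  T T F  ✓ satisfies all
  T T T  ✗ fails (~u2 | ~u1 | ~u0)
1 of the 8 rows is a model.

1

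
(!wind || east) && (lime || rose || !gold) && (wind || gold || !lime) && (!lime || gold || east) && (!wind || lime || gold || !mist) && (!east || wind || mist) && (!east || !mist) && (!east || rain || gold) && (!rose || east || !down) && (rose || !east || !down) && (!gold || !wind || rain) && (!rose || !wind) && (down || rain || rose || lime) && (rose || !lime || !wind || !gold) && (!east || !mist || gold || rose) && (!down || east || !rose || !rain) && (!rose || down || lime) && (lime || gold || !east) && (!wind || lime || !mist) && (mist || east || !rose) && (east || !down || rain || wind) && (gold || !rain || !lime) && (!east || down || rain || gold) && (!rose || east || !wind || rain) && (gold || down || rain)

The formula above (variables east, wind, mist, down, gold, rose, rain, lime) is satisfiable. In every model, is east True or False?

False

Suppose east = true.
Unit clause (!mist) forces mist = false.
Unit clause (wind) forces wind = true.
Unit clause (!rose) forces rose = false.
Unit clause (!down) forces down = false.
Suppose lime = true.
Unit clause (!gold) forces gold = false.
Unit clause (rain) forces rain = true.
Now (!rain) is unsatisfied and unit — conflict.
Undo lime and try lime = false.
Unit clause (!gold) forces gold = false.
Now (gold) is unsatisfied and unit — conflict.
Both values of lime lead to a conflict.
So every satisfying assignment has east = False.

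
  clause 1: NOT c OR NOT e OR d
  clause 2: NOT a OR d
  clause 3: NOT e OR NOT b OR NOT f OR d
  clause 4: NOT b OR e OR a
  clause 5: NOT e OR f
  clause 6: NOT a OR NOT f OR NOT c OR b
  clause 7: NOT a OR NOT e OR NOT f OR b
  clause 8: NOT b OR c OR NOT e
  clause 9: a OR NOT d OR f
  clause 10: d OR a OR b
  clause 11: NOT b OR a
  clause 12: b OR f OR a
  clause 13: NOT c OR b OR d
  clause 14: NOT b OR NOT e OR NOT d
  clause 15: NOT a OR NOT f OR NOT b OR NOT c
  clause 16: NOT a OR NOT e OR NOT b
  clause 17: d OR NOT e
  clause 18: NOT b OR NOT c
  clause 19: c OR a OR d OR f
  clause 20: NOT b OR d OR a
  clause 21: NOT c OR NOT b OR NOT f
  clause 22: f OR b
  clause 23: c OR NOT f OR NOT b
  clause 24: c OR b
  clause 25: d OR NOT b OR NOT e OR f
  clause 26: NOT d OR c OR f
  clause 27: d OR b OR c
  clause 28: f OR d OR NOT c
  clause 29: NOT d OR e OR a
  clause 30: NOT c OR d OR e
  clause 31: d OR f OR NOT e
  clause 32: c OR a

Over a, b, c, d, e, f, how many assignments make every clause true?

1

There are 2^6 = 64 truth assignments over (a, b, c, d, e, f).
Split on e. With e = true, the clauses containing e are satisfied and NOT e drops from the rest; 1 of the 2^5 = 32 assignments to the other variables satisfy what remains.
With e = false, by the same count on the reduced clause set, 0 assignments work.
Total: 1 + 0 = 1.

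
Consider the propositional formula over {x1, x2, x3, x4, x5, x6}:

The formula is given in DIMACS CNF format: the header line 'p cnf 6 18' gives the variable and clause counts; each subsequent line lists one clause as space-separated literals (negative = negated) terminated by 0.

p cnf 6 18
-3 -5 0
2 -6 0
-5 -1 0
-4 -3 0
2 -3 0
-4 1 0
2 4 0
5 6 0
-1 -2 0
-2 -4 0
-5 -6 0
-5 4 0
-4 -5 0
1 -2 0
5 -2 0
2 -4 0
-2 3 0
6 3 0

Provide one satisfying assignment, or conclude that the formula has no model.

Branch on x3: set x3 = False.
From the singleton clause (¬x2), x2 = False.
From the singleton clause (¬x6), x6 = False.
That conflicts with the unit clause (x6).
Undo x3 and try x3 = True.
From the singleton clause (¬x5), x5 = False.
From the singleton clause (¬x4), x4 = False.
From the singleton clause (x2), x2 = True.
That conflicts with the unit clause (¬x2).
Both values of x3 lead to a conflict.

UNSATISFIABLE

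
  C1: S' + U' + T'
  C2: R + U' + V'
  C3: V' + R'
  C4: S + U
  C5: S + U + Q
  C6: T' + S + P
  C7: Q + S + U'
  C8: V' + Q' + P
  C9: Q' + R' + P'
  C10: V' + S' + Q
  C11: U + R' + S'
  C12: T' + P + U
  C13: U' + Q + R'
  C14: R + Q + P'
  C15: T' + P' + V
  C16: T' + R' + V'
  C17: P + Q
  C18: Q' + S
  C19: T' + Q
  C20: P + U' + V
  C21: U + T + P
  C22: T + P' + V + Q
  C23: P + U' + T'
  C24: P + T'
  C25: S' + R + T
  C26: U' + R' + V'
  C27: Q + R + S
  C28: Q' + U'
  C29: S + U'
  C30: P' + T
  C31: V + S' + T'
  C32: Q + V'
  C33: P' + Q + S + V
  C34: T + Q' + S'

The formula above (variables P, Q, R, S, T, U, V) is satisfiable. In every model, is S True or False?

True

Suppose S = 0.
(U) alone gives U = 1.
Now (U') is unsatisfied and unit — conflict.
So every satisfying assignment has S = True.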